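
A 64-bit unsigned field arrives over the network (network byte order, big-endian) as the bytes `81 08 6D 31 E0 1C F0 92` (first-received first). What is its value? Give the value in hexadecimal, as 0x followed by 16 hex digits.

Big-endian stores the most-significant byte at the lowest address.
The bytes are already most-significant first: 0x81086D31E01CF092.

0x81086D31E01CF092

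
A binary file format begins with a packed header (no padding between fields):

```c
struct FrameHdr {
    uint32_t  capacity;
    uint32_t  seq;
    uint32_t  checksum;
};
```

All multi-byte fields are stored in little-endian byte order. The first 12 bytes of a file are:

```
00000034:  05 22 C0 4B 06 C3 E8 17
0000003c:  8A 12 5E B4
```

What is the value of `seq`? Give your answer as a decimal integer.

401130246

`seq` follows `capacity` (4 bytes), so it starts at byte offset 4 and occupies 4 bytes.
Bytes at offsets 4..7: 06 C3 E8 17.
Little-endian stores the least-significant byte at the lowest address.
Reassemble most-significant byte first: 17 E8 C3 06 → 0x17E8C306.
0x17E8C306 = 401130246.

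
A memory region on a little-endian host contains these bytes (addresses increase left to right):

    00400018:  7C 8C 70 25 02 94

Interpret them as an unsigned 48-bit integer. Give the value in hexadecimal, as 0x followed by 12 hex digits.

0x940225708C7C

In little-endian order the low byte comes first in memory.
Reassemble most-significant byte first: 94 02 25 70 8C 7C → 0x940225708C7C.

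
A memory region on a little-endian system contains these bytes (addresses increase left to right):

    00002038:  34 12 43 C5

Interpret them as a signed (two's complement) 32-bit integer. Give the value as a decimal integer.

Little-endian: lowest address holds the least-significant byte.
Reassemble most-significant byte first: C5 43 12 34 → 0xC5431234.
Top bit is set, so as a signed 32-bit value this is 0xC5431234 − 2^32 = -985460172.

-985460172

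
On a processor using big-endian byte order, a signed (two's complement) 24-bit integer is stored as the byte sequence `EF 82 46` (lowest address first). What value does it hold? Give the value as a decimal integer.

-1080762

In big-endian order the high byte comes first in memory.
The bytes are already most-significant first: 0xEF8246.
Top bit is set, so as a signed 24-bit value this is 0xEF8246 − 2^24 = -1080762.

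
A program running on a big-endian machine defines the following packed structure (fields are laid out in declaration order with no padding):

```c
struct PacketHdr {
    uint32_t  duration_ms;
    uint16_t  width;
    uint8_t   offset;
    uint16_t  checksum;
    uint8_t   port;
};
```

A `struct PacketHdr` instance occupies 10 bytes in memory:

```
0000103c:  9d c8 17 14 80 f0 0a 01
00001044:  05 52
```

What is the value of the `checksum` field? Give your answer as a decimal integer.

`checksum` follows `duration_ms` (4 B), `width` (2 B), `offset` (1 B), so it starts at offset 4 + 2 + 1 = 7 and occupies 2 bytes.
Bytes at offsets 7..8: 01 05.
Big-endian: lowest address holds the most-significant byte.
The bytes are already most-significant first: 0x0105.
0x0105 = 261.

261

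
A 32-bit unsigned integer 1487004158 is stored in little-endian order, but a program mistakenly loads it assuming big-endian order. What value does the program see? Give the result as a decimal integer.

4276199768

1487004158 in 32-bit hexadecimal is 0x58A1E1FE.
Stored little-endian, the bytes at ascending addresses are FE E1 A1 58.
Read back as big-endian, the last byte is least significant, giving 0xFEE1A158.
0xFEE1A158 = 4276199768.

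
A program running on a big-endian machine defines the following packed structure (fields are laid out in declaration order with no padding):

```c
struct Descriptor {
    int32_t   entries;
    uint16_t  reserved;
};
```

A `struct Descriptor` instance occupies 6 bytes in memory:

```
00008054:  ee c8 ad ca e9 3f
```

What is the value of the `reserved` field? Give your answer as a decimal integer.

`reserved` follows `entries` (4 bytes), so it starts at byte offset 4 and occupies 2 bytes.
Bytes at offsets 4..5: E9 3F.
In big-endian order the high byte comes first in memory.
The bytes are already most-significant first: 0xE93F.
0xE93F = 59711.

59711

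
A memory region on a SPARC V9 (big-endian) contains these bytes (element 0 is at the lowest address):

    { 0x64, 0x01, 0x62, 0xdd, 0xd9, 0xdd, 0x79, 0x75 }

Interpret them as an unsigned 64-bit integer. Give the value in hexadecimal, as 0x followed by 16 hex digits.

0x640162DDD9DD7975

Big-endian: lowest address holds the most-significant byte.
The bytes are already most-significant first: 0x640162DDD9DD7975.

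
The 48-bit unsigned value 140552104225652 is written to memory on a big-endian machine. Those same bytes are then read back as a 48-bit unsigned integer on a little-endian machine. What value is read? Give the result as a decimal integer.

128278842496127

140552104225652 in 48-bit hexadecimal is 0x7FD4D63EAB74.
Stored big-endian, the bytes at ascending addresses are 7F D4 D6 3E AB 74.
Read back as little-endian, the first byte is least significant, giving 0x74AB3ED6D47F.
0x74AB3ED6D47F = 128278842496127.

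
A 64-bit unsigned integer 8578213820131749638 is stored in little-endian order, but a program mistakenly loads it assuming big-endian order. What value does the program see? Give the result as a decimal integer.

8578213820131749638 in 64-bit hexadecimal is 0x770BF005244CAF06.
Stored little-endian, the bytes at ascending addresses are 06 AF 4C 24 05 F0 0B 77.
Read back as big-endian, the last byte is least significant, giving 0x06AF4C2405F00B77.
0x06AF4C2405F00B77 = 481687402754083703.

481687402754083703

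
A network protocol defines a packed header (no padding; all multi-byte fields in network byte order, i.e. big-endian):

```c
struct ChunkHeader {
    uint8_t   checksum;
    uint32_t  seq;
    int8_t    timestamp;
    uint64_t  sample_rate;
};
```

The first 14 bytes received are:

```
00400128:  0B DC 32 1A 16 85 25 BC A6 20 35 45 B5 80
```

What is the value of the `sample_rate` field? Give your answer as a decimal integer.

`sample_rate` follows `checksum` (1 B), `seq` (4 B), `timestamp` (1 B), so it starts at offset 1 + 4 + 1 = 6 and occupies 8 bytes.
Bytes at offsets 6..13: 25 BC A6 20 35 45 B5 80.
Big-endian: lowest address holds the most-significant byte.
The bytes are already most-significant first: 0x25BCA6203545B580.
0x25BCA6203545B580 = 2719230932287862144.

2719230932287862144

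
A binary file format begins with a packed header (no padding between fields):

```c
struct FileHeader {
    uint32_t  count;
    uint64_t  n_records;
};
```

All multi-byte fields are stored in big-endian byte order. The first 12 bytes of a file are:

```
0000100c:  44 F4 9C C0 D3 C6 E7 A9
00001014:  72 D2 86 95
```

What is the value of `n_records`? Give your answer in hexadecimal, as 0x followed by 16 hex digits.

`n_records` follows `count` (4 bytes), so it starts at byte offset 4 and occupies 8 bytes.
Bytes at offsets 4..11: D3 C6 E7 A9 72 D2 86 95.
Big-endian stores the most-significant byte at the lowest address.
The bytes are already most-significant first: 0xD3C6E7A972D28695.

0xD3C6E7A972D28695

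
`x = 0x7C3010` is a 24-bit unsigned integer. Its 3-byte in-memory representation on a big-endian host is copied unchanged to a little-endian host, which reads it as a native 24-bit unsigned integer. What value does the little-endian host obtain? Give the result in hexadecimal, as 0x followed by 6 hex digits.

0x10307C

Stored big-endian, the bytes at ascending addresses are 7C 30 10.
Read back as little-endian, the first byte is least significant, giving 0x10307C.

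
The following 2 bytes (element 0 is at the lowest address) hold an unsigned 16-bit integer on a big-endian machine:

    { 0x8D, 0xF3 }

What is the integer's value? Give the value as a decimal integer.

Big-endian: lowest address holds the most-significant byte.
The bytes are already most-significant first: 0x8DF3.
0x8DF3 = 36339.

36339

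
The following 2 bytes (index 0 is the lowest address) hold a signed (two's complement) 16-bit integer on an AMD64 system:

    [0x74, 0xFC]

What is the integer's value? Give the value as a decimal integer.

-908

Little-endian stores the least-significant byte at the lowest address.
Reassemble most-significant byte first: FC 74 → 0xFC74.
Top bit is set, so as a signed 16-bit value this is 0xFC74 − 2^16 = -908.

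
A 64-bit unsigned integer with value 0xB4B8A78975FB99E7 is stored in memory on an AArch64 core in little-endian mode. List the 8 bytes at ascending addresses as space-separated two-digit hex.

Split into bytes (most-significant first): B4 B8 A7 89 75 FB 99 E7.
Little-endian stores the least-significant byte at the lowest address.
So at ascending addresses the bytes are E7 99 FB 75 89 A7 B8 B4.

E7 99 FB 75 89 A7 B8 B4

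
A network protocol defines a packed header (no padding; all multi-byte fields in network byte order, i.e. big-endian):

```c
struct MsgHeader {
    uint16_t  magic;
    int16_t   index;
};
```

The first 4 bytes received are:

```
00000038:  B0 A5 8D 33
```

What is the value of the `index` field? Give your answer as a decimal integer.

`index` follows `magic` (2 bytes), so it starts at byte offset 2 and occupies 2 bytes.
Bytes at offsets 2..3: 8D 33.
Big-endian stores the most-significant byte at the lowest address.
The bytes are already most-significant first: 0x8D33.
Top bit is set, so as a signed 16-bit value this is 0x8D33 − 2^16 = -29389.

-29389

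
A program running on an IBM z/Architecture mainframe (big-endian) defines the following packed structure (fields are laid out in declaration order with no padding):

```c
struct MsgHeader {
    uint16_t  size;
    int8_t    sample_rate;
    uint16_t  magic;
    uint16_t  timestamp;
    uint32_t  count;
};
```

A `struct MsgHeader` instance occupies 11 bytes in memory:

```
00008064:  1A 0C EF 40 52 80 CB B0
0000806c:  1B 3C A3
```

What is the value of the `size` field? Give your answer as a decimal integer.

6668

`size` is the first field, at byte offset 0, occupying 2 bytes.
Bytes at offsets 0..1: 1A 0C.
In big-endian order the high byte comes first in memory.
The bytes are already most-significant first: 0x1A0C.
0x1A0C = 6668.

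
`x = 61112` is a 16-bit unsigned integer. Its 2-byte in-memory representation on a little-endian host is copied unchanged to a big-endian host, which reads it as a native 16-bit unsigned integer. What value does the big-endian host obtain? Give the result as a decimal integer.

47342

61112 in 16-bit hexadecimal is 0xEEB8.
Stored little-endian, the bytes at ascending addresses are B8 EE.
Read back as big-endian, the last byte is least significant, giving 0xB8EE.
0xB8EE = 47342.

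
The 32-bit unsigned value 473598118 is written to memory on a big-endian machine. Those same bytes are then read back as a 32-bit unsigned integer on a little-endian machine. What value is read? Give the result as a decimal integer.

2793945628

473598118 in 32-bit hexadecimal is 0x1C3A88A6.
Stored big-endian, the bytes at ascending addresses are 1C 3A 88 A6.
Read back as little-endian, the first byte is least significant, giving 0xA6883A1C.
0xA6883A1C = 2793945628.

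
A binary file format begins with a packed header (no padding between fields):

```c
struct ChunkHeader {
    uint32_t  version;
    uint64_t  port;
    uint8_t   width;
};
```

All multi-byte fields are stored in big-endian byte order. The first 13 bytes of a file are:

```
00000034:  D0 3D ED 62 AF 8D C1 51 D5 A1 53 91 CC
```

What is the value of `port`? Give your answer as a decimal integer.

`port` follows `version` (4 bytes), so it starts at byte offset 4 and occupies 8 bytes.
Bytes at offsets 4..11: AF 8D C1 51 D5 A1 53 91.
Big-endian: lowest address holds the most-significant byte.
The bytes are already most-significant first: 0xAF8DC151D5A15391.
0xAF8DC151D5A15391 = 12649979485574222737.

12649979485574222737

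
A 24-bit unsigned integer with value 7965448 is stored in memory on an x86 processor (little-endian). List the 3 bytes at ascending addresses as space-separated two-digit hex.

08 8B 79

7965448 in hexadecimal, padded to 24 bits, is 0x798B08.
Split into bytes (most-significant first): 79 8B 08.
In little-endian order the low byte comes first in memory.
So at ascending addresses the bytes are 08 8B 79.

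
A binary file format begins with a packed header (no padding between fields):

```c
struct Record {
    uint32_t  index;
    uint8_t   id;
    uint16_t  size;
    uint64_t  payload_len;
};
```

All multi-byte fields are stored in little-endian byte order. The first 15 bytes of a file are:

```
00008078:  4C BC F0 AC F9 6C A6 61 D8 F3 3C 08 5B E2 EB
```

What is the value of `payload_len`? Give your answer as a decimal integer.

`payload_len` follows `index` (4 B), `id` (1 B), `size` (2 B), so it starts at offset 4 + 1 + 2 = 7 and occupies 8 bytes.
Bytes at offsets 7..14: 61 D8 F3 3C 08 5B E2 EB.
In little-endian order the low byte comes first in memory.
Reassemble most-significant byte first: EB E2 5B 08 3C F3 D8 61 → 0xEBE25B083CF3D861.
0xEBE25B083CF3D861 = 16997248034590152801.

16997248034590152801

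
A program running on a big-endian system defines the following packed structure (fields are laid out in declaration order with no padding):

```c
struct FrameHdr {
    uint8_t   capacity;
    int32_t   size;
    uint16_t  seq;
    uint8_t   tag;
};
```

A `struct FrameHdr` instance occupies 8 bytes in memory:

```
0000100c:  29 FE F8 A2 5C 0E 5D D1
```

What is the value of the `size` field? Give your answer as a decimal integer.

-17259940

`size` follows `capacity` (1 byte), so it starts at byte offset 1 and occupies 4 bytes.
Bytes at offsets 1..4: FE F8 A2 5C.
In big-endian order the high byte comes first in memory.
The bytes are already most-significant first: 0xFEF8A25C.
Top bit is set, so as a signed 32-bit value this is 0xFEF8A25C − 2^32 = -17259940.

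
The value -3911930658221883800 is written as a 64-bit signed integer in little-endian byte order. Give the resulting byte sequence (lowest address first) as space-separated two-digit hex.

68 7E B9 EA CA 07 B6 C9

Two's complement of -3911930658221883800 in 64 bits: 3911930658221883800 = 0x3649F83515468198; invert → 0xC9B607CAEAB97E67; add 1 → 0xC9B607CAEAB97E68.
Split into bytes (most-significant first): C9 B6 07 CA EA B9 7E 68.
In little-endian order the low byte comes first in memory.
So at ascending addresses the bytes are 68 7E B9 EA CA 07 B6 C9.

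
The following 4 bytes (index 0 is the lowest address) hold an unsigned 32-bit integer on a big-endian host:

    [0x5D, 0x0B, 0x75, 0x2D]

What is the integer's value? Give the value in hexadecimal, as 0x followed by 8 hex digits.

0x5D0B752D

Big-endian stores the most-significant byte at the lowest address.
The bytes are already most-significant first: 0x5D0B752D.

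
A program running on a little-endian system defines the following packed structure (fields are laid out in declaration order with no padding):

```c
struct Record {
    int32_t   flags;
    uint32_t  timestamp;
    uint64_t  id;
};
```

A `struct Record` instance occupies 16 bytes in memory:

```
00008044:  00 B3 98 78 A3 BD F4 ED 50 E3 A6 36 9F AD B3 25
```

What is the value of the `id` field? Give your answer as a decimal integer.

`id` follows `flags` (4 B), `timestamp` (4 B), so it starts at offset 4 + 4 = 8 and occupies 8 bytes.
Bytes at offsets 8..15: 50 E3 A6 36 9F AD B3 25.
Little-endian stores the least-significant byte at the lowest address.
Reassemble most-significant byte first: 25 B3 AD 9F 36 A6 E3 50 → 0x25B3AD9F36A6E350.
0x25B3AD9F36A6E350 = 2716705899562853200.

2716705899562853200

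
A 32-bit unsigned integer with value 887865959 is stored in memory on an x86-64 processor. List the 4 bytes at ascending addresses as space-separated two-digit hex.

887865959 in hexadecimal, padded to 32 bits, is 0x34EBC267.
Split into bytes (most-significant first): 34 EB C2 67.
In little-endian order the low byte comes first in memory.
So at ascending addresses the bytes are 67 C2 EB 34.

67 C2 EB 34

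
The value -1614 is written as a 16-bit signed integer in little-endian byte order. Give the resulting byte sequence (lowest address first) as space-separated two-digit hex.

B2 F9

Two's complement of -1614 in 16 bits: 1614 = 0x064E; invert → 0xF9B1; add 1 → 0xF9B2.
Split into bytes (most-significant first): F9 B2.
Little-endian: lowest address holds the least-significant byte.
So at ascending addresses the bytes are B2 F9.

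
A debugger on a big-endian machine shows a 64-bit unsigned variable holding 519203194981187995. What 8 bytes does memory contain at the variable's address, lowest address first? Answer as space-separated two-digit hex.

07 34 94 8E 13 1A 01 9B

519203194981187995 in hexadecimal, padded to 64 bits, is 0x0734948E131A019B.
Split into bytes (most-significant first): 07 34 94 8E 13 1A 01 9B.
Big-endian: lowest address holds the most-significant byte.
So the memory order matches the most-significant-first order: 07 34 94 8E 13 1A 01 9B.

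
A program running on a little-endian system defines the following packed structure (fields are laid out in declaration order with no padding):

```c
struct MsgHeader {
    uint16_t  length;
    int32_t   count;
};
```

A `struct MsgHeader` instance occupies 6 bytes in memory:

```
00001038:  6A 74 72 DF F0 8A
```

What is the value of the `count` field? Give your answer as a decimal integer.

-1963925646

`count` follows `length` (2 bytes), so it starts at byte offset 2 and occupies 4 bytes.
Bytes at offsets 2..5: 72 DF F0 8A.
Little-endian: lowest address holds the least-significant byte.
Reassemble most-significant byte first: 8A F0 DF 72 → 0x8AF0DF72.
Top bit is set, so as a signed 32-bit value this is 0x8AF0DF72 − 2^32 = -1963925646.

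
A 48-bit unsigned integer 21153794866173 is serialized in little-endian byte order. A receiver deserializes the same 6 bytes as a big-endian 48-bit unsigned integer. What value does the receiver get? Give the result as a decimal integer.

278981433638163

21153794866173 in 48-bit hexadecimal is 0x133D406DBBFD.
Stored little-endian, the bytes at ascending addresses are FD BB 6D 40 3D 13.
Read back as big-endian, the last byte is least significant, giving 0xFDBB6D403D13.
0xFDBB6D403D13 = 278981433638163.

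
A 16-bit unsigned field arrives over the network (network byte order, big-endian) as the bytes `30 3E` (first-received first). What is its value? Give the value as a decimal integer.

12350

Big-endian: lowest address holds the most-significant byte.
The bytes are already most-significant first: 0x303E.
0x303E = 12350.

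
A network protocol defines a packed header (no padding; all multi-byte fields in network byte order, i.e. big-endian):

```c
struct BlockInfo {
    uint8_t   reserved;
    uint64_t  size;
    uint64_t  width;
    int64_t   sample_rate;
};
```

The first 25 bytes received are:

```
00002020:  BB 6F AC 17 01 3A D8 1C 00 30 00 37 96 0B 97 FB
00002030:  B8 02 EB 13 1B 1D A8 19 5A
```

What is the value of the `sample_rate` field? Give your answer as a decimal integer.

210282814785460570

`sample_rate` follows `reserved` (1 B), `size` (8 B), `width` (8 B), so it starts at offset 1 + 8 + 8 = 17 and occupies 8 bytes.
Bytes at offsets 17..24: 02 EB 13 1B 1D A8 19 5A.
Big-endian: lowest address holds the most-significant byte.
The bytes are already most-significant first: 0x02EB131B1DA8195A.
0x02EB131B1DA8195A = 210282814785460570.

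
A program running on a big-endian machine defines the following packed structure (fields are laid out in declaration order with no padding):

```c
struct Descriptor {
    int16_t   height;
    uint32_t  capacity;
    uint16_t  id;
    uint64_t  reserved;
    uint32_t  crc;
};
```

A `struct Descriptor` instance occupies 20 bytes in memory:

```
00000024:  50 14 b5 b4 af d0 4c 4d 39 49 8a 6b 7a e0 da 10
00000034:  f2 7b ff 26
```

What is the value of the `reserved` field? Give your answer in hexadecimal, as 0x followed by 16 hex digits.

`reserved` follows `height` (2 B), `capacity` (4 B), `id` (2 B), so it starts at offset 2 + 4 + 2 = 8 and occupies 8 bytes.
Bytes at offsets 8..15: 39 49 8A 6B 7A E0 DA 10.
In big-endian order the high byte comes first in memory.
The bytes are already most-significant first: 0x39498A6B7AE0DA10.

0x39498A6B7AE0DA10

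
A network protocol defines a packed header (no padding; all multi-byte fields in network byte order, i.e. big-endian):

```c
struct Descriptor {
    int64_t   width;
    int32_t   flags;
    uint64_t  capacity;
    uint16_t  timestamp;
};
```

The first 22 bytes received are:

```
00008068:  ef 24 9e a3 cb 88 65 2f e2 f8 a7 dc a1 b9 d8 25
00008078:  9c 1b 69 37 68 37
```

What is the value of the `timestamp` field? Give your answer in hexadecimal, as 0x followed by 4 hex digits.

`timestamp` follows `width` (8 B), `flags` (4 B), `capacity` (8 B), so it starts at offset 8 + 4 + 8 = 20 and occupies 2 bytes.
Bytes at offsets 20..21: 68 37.
In big-endian order the high byte comes first in memory.
The bytes are already most-significant first: 0x6837.

0x6837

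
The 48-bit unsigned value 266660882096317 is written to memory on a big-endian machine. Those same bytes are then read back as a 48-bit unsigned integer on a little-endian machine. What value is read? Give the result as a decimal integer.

266660882096317 in 48-bit hexadecimal is 0xF286D32720BD.
Stored big-endian, the bytes at ascending addresses are F2 86 D3 27 20 BD.
Read back as little-endian, the first byte is least significant, giving 0xBD2027D386F2.
0xBD2027D386F2 = 207945804777202.

207945804777202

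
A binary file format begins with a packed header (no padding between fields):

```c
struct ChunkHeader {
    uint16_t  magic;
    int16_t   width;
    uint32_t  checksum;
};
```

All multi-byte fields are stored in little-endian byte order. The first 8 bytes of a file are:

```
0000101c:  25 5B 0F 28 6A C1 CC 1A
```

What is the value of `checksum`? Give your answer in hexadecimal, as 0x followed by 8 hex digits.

`checksum` follows `magic` (2 B), `width` (2 B), so it starts at offset 2 + 2 = 4 and occupies 4 bytes.
Bytes at offsets 4..7: 6A C1 CC 1A.
Little-endian: lowest address holds the least-significant byte.
Reassemble most-significant byte first: 1A CC C1 6A → 0x1ACCC16A.

0x1ACCC16A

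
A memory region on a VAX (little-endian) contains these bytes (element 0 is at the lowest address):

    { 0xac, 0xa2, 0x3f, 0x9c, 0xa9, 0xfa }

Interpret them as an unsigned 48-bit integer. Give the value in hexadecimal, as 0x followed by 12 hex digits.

In little-endian order the low byte comes first in memory.
Reassemble most-significant byte first: FA A9 9C 3F A2 AC → 0xFAA99C3FA2AC.

0xFAA99C3FA2AC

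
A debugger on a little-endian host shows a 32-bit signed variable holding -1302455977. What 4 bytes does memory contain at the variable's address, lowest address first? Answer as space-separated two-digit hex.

Two's complement of -1302455977 in 32 bits: 1302455977 = 0x4DA1E6A9; invert → 0xB25E1956; add 1 → 0xB25E1957.
Split into bytes (most-significant first): B2 5E 19 57.
Little-endian: lowest address holds the least-significant byte.
So at ascending addresses the bytes are 57 19 5E B2.

57 19 5E B2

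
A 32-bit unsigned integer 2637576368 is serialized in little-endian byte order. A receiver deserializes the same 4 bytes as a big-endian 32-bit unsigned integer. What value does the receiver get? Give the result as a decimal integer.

2637576368 in 32-bit hexadecimal is 0x9D3638B0.
Stored little-endian, the bytes at ascending addresses are B0 38 36 9D.
Read back as big-endian, the last byte is least significant, giving 0xB038369D.
0xB038369D = 2956474013.

2956474013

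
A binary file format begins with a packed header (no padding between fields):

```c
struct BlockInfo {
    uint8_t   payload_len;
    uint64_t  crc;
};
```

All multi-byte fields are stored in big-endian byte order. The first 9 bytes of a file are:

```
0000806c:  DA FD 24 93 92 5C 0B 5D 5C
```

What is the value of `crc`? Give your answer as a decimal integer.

`crc` follows `payload_len` (1 byte), so it starts at byte offset 1 and occupies 8 bytes.
Bytes at offsets 1..8: FD 24 93 92 5C 0B 5D 5C.
Big-endian: lowest address holds the most-significant byte.
The bytes are already most-significant first: 0xFD2493925C0B5D5C.
0xFD2493925C0B5D5C = 18240866647576108380.

18240866647576108380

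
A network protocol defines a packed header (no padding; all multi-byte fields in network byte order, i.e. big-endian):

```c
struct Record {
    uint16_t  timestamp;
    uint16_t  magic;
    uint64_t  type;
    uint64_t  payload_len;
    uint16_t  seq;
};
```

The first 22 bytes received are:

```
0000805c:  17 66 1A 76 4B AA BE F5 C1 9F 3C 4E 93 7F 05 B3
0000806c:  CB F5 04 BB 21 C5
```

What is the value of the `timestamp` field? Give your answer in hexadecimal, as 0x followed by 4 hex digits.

`timestamp` is the first field, at byte offset 0, occupying 2 bytes.
Bytes at offsets 0..1: 17 66.
Big-endian: lowest address holds the most-significant byte.
The bytes are already most-significant first: 0x1766.

0x1766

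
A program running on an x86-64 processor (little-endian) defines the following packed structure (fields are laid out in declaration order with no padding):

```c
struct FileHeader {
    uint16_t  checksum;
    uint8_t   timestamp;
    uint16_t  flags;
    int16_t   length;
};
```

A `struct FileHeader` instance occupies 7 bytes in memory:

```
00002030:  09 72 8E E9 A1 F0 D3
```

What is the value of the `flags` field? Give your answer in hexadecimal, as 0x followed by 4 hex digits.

`flags` follows `checksum` (2 B), `timestamp` (1 B), so it starts at offset 2 + 1 = 3 and occupies 2 bytes.
Bytes at offsets 3..4: E9 A1.
Little-endian stores the least-significant byte at the lowest address.
Reassemble most-significant byte first: A1 E9 → 0xA1E9.

0xA1E9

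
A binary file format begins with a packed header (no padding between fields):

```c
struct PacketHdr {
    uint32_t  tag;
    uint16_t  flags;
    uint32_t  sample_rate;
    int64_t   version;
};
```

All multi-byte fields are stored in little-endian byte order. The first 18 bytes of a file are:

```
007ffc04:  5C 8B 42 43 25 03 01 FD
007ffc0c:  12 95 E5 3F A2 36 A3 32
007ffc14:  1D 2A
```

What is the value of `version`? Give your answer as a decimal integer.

`version` follows `tag` (4 B), `flags` (2 B), `sample_rate` (4 B), so it starts at offset 4 + 2 + 4 = 10 and occupies 8 bytes.
Bytes at offsets 10..17: E5 3F A2 36 A3 32 1D 2A.
In little-endian order the low byte comes first in memory.
Reassemble most-significant byte first: 2A 1D 32 A3 36 A2 3F E5 → 0x2A1D32A336A23FE5.
0x2A1D32A336A23FE5 = 3034637400495243237.

3034637400495243237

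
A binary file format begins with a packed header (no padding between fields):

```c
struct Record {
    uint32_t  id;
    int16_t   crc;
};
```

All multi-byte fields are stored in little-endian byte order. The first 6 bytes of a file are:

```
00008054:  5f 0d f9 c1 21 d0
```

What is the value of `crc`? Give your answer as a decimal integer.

`crc` follows `id` (4 bytes), so it starts at byte offset 4 and occupies 2 bytes.
Bytes at offsets 4..5: 21 D0.
In little-endian order the low byte comes first in memory.
Reassemble most-significant byte first: D0 21 → 0xD021.
Top bit is set, so as a signed 16-bit value this is 0xD021 − 2^16 = -12255.

-12255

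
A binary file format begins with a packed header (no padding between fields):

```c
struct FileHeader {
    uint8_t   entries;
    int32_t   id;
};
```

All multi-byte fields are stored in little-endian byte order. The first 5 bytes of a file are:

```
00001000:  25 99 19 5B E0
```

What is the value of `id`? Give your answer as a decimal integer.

`id` follows `entries` (1 byte), so it starts at byte offset 1 and occupies 4 bytes.
Bytes at offsets 1..4: 99 19 5B E0.
In little-endian order the low byte comes first in memory.
Reassemble most-significant byte first: E0 5B 19 99 → 0xE05B1999.
Top bit is set, so as a signed 32-bit value this is 0xE05B1999 − 2^32 = -530900583.

-530900583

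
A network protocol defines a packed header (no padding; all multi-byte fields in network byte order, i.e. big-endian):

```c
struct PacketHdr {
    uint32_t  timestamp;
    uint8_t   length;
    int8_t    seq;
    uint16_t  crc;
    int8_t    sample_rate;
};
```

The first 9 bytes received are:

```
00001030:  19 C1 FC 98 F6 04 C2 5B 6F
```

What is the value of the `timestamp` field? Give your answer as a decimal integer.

432143512

`timestamp` is the first field, at byte offset 0, occupying 4 bytes.
Bytes at offsets 0..3: 19 C1 FC 98.
Big-endian: lowest address holds the most-significant byte.
The bytes are already most-significant first: 0x19C1FC98.
0x19C1FC98 = 432143512.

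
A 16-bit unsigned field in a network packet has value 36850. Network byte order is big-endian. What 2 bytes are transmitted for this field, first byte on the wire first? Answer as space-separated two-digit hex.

36850 in hexadecimal, padded to 16 bits, is 0x8FF2.
Split into bytes (most-significant first): 8F F2.
Big-endian stores the most-significant byte at the lowest address.
So the memory order matches the most-significant-first order: 8F F2.

8F F2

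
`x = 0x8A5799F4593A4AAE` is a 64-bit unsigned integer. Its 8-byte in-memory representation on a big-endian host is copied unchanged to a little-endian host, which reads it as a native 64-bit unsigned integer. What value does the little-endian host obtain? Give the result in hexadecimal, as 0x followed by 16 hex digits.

0xAE4A3A59F499578A

Stored big-endian, the bytes at ascending addresses are 8A 57 99 F4 59 3A 4A AE.
Read back as little-endian, the first byte is least significant, giving 0xAE4A3A59F499578A.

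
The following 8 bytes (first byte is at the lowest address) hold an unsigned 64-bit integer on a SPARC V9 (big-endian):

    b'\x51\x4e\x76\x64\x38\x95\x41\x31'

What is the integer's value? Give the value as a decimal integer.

5858750338073706801

Big-endian: lowest address holds the most-significant byte.
The bytes are already most-significant first: 0x514E766438954131.
0x514E766438954131 = 5858750338073706801.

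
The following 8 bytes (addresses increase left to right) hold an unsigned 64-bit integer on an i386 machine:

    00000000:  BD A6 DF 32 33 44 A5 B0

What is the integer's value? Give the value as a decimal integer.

In little-endian order the low byte comes first in memory.
Reassemble most-significant byte first: B0 A5 44 33 32 DF A6 BD → 0xB0A5443332DFA6BD.
0xB0A5443332DFA6BD = 12728654908520113853.

12728654908520113853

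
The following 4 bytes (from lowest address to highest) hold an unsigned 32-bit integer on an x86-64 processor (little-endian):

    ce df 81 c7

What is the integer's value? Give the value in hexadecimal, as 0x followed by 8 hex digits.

0xC781DFCE

In little-endian order the low byte comes first in memory.
Reassemble most-significant byte first: C7 81 DF CE → 0xC781DFCE.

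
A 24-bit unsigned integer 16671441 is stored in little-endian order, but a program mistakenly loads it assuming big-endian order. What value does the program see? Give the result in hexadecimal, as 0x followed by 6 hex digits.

0xD162FE

16671441 in 24-bit hexadecimal is 0xFE62D1.
Stored little-endian, the bytes at ascending addresses are D1 62 FE.
Read back as big-endian, the last byte is least significant, giving 0xD162FE.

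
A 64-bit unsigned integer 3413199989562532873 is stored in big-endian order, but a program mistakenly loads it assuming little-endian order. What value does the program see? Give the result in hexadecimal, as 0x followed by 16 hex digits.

3413199989562532873 in 64-bit hexadecimal is 0x2F5E1F4E7D3DE409.
Stored big-endian, the bytes at ascending addresses are 2F 5E 1F 4E 7D 3D E4 09.
Read back as little-endian, the first byte is least significant, giving 0x09E43D7D4E1F5E2F.

0x09E43D7D4E1F5E2F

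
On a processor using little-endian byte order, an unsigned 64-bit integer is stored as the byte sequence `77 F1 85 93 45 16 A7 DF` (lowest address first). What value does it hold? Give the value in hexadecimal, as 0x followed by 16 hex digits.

In little-endian order the low byte comes first in memory.
Reassemble most-significant byte first: DF A7 16 45 93 85 F1 77 → 0xDFA716459385F177.

0xDFA716459385F177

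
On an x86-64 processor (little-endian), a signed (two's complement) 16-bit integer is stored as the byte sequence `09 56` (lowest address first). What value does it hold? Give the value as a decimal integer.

In little-endian order the low byte comes first in memory.
Reassemble most-significant byte first: 56 09 → 0x5609.
0x5609 = 22025.

22025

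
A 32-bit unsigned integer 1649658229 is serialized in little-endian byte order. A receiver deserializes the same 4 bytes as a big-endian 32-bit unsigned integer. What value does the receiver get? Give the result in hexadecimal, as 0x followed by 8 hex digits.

0x75C95362

1649658229 in 32-bit hexadecimal is 0x6253C975.
Stored little-endian, the bytes at ascending addresses are 75 C9 53 62.
Read back as big-endian, the last byte is least significant, giving 0x75C95362.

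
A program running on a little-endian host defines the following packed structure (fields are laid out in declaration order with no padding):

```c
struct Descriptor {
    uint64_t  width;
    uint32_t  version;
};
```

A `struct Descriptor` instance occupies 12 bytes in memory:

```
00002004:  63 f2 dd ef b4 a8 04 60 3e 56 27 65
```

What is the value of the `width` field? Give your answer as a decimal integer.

`width` is the first field, at byte offset 0, occupying 8 bytes.
Bytes at offsets 0..7: 63 F2 DD EF B4 A8 04 60.
Little-endian: lowest address holds the least-significant byte.
Reassemble most-significant byte first: 60 04 A8 B4 EF DD F2 63 → 0x6004A8B4EFDDF263.
0x6004A8B4EFDDF263 = 6918840422619804259.

6918840422619804259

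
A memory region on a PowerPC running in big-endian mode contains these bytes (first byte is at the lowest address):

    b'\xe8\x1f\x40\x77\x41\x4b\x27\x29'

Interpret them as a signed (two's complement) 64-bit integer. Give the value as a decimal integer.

In big-endian order the high byte comes first in memory.
The bytes are already most-significant first: 0xE81F4077414B2729.
Top bit is set, so as a signed 64-bit value this is 0xE81F4077414B2729 − 2^64 = -1720585651691509975.

-1720585651691509975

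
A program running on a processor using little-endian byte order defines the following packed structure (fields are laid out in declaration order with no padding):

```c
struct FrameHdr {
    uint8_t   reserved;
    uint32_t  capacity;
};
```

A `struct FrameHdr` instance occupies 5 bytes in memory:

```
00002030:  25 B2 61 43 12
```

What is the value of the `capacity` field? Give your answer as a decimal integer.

`capacity` follows `reserved` (1 byte), so it starts at byte offset 1 and occupies 4 bytes.
Bytes at offsets 1..4: B2 61 43 12.
In little-endian order the low byte comes first in memory.
Reassemble most-significant byte first: 12 43 61 B2 → 0x124361B2.
0x124361B2 = 306405810.

306405810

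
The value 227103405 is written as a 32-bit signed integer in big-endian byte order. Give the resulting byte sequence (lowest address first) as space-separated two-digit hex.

0D 89 52 AD

227103405 in hexadecimal, padded to 32 bits, is 0x0D8952AD.
Split into bytes (most-significant first): 0D 89 52 AD.
Big-endian: lowest address holds the most-significant byte.
So the memory order matches the most-significant-first order: 0D 89 52 AD.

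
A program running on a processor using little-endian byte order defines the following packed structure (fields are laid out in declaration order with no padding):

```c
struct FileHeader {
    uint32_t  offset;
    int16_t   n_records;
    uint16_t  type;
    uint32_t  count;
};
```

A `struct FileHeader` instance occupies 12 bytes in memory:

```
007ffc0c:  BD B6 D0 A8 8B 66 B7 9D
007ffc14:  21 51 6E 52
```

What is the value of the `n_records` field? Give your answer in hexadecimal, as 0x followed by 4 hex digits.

`n_records` follows `offset` (4 bytes), so it starts at byte offset 4 and occupies 2 bytes.
Bytes at offsets 4..5: 8B 66.
In little-endian order the low byte comes first in memory.
Reassemble most-significant byte first: 66 8B → 0x668B.

0x668B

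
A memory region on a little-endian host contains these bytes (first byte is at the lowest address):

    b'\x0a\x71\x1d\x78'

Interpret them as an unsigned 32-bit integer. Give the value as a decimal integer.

2015195402

In little-endian order the low byte comes first in memory.
Reassemble most-significant byte first: 78 1D 71 0A → 0x781D710A.
0x781D710A = 2015195402.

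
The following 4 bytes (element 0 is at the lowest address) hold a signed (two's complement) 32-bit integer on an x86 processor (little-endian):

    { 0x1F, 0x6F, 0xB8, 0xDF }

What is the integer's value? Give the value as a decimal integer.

-541561057

In little-endian order the low byte comes first in memory.
Reassemble most-significant byte first: DF B8 6F 1F → 0xDFB86F1F.
Top bit is set, so as a signed 32-bit value this is 0xDFB86F1F − 2^32 = -541561057.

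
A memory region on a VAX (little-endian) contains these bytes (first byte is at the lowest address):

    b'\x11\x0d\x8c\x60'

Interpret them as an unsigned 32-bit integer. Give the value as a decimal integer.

In little-endian order the low byte comes first in memory.
Reassemble most-significant byte first: 60 8C 0D 11 → 0x608C0D11.
0x608C0D11 = 1619791121.

1619791121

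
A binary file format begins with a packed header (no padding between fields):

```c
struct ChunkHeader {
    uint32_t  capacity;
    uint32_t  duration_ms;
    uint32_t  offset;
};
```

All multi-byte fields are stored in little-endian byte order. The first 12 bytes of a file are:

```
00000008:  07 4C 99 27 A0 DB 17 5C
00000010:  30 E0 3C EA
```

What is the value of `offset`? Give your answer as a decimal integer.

3929858096

`offset` follows `capacity` (4 B), `duration_ms` (4 B), so it starts at offset 4 + 4 = 8 and occupies 4 bytes.
Bytes at offsets 8..11: 30 E0 3C EA.
Little-endian stores the least-significant byte at the lowest address.
Reassemble most-significant byte first: EA 3C E0 30 → 0xEA3CE030.
0xEA3CE030 = 3929858096.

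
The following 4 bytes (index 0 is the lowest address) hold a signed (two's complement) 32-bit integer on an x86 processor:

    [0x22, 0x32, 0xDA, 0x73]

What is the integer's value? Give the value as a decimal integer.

1943679522

Little-endian: lowest address holds the least-significant byte.
Reassemble most-significant byte first: 73 DA 32 22 → 0x73DA3222.
0x73DA3222 = 1943679522.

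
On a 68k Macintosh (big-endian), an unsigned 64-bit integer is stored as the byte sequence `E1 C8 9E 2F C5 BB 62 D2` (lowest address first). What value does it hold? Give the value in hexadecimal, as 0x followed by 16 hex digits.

0xE1C89E2FC5BB62D2

Big-endian: lowest address holds the most-significant byte.
The bytes are already most-significant first: 0xE1C89E2FC5BB62D2.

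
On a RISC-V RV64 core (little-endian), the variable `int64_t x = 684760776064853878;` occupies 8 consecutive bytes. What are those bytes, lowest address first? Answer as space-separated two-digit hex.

76 67 77 3D 4C C2 80 09

684760776064853878 in hexadecimal, padded to 64 bits, is 0x0980C24C3D776776.
Split into bytes (most-significant first): 09 80 C2 4C 3D 77 67 76.
Little-endian stores the least-significant byte at the lowest address.
So at ascending addresses the bytes are 76 67 77 3D 4C C2 80 09.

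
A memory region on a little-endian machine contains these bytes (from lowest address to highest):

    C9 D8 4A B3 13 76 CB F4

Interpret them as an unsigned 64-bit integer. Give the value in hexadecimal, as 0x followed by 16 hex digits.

0xF4CB7613B34AD8C9

Little-endian: lowest address holds the least-significant byte.
Reassemble most-significant byte first: F4 CB 76 13 B3 4A D8 C9 → 0xF4CB7613B34AD8C9.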